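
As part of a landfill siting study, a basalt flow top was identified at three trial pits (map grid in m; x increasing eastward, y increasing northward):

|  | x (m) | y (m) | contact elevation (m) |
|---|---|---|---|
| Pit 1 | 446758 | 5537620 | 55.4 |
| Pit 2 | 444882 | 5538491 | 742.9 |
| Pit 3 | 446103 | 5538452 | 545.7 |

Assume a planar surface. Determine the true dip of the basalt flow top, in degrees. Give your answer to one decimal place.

Two edge vectors: Pit 1→Pit 2 = (-1876, 871, 687.5), Pit 1→Pit 3 = (-655, 832, 490.3).
Normal n = (Pit 1→Pit 2) × (Pit 1→Pit 3) = (-144948.7, 469490.3, -990327).
So ∂z/∂x = −n_x/n_z = −0.14636 and ∂z/∂y = −n_y/n_z = 0.47408.
Gradient magnitude |∇z| = √(a² + b²) = √(0.02142 + 0.22475) = 0.49616.
True dip = arctan(0.49616) = 26.4°, dipping toward SSE (azimuth ≈ 163°).

26.4°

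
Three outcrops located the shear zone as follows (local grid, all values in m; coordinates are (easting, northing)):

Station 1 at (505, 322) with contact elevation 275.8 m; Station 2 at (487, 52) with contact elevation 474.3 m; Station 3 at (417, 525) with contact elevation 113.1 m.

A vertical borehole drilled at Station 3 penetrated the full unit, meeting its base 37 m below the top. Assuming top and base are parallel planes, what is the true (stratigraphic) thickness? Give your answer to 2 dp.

Two edge vectors: Station 1→Station 2 = (-18, -270, 198.5), Station 1→Station 3 = (-88, 203, -162.7).
Normal n = (Station 1→Station 2) × (Station 1→Station 3) = (3633.5, -20396.6, -27414).
So ∂z/∂E = −n_x/n_z = 0.13254 and ∂z/∂N = −n_y/n_z = −0.74402.
|∇z| = √(a²+b²) = 0.75573, so dip δ = arctan(0.75573) = 37.08°.
True thickness = vertical thickness × cos δ = 37 × cos 37.08° = 29.52 m.

29.52 m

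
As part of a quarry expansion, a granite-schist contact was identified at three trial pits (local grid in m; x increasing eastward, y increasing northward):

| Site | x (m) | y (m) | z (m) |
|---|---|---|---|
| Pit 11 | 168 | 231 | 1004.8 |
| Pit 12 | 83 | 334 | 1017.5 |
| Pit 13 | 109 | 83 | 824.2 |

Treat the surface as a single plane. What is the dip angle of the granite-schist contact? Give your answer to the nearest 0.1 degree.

Let the plane be z = a·x + b·y + c.
Pit 12−Pit 11: −85a + 103b = 12.7;  Pit 13−Pit 11: −59a − 148b = −180.6.
Solving gives a = 0.89630, b = 0.86296.
Gradient magnitude |∇z| = √(a² + b²) = √(0.80335 + 0.74471) = 1.24421.
True dip = arctan(1.24421) = 51.2°, dipping toward SW (azimuth ≈ 226°).

51.2°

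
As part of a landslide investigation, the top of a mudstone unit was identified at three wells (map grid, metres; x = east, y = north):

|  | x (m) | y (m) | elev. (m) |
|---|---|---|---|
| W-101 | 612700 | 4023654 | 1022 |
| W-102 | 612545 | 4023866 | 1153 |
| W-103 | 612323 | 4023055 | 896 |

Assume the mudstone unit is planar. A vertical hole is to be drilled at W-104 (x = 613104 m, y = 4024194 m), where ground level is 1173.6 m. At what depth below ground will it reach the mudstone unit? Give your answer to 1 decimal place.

57.2 m

Two edge vectors: W-101→W-102 = (-155, 212, 131), W-101→W-103 = (-377, -599, -126).
Normal n = (W-101→W-102) × (W-101→W-103) = (51757, -68917, 172769).
So ∂z/∂x = −n_x/n_z = −0.299573419 and ∂z/∂y = −n_y/n_z = 0.398896793.
Intercept c from W-101: 1022 + 183548.63 − 1605022.68 = −1420452.04.
At (613104, 4024194): z_contact = −183669.66 + 1605238.08 − 1420452.04 = 1116.38 m.
Depth below ground = 1173.6 − 1116.38 = 57.2 m.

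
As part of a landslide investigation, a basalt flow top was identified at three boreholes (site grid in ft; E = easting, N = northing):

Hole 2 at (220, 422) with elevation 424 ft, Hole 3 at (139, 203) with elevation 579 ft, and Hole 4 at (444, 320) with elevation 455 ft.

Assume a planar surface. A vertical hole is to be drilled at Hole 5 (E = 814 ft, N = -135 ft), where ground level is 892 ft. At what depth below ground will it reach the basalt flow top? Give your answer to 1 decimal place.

199.7 ft

Two edge vectors: Hole 2→Hole 3 = (-81, -219, 155), Hole 2→Hole 4 = (224, -102, 31).
Normal n = (Hole 2→Hole 3) × (Hole 2→Hole 4) = (9021, 37231, 57318).
So ∂z/∂E = −n_x/n_z = −0.15739 and ∂z/∂N = −n_y/n_z = −0.64955.
Intercept c from Hole 2: 424 + 34.62 + 274.11 = 732.74.
At (814, -135): z_contact = −128.11 + 87.69 + 732.74 = 692.31 ft.
Depth below ground = 892 − 692.31 = 199.7 ft.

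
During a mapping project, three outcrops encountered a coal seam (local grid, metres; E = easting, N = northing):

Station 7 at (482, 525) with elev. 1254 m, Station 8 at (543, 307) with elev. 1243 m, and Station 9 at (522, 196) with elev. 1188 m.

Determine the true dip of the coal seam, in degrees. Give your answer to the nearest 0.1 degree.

45.0°

Let the plane be z = a·E + b·N + c.
Station 8−Station 7: 61a − 218b = −11;  Station 9−Station 7: 40a − 329b = −66.
Solving gives a = 0.94889, b = 0.31597.
Gradient magnitude |∇z| = √(a² + b²) = √(0.90040 + 0.09984) = 1.00012.
True dip = arctan(1.00012) = 45.0°, dipping toward WSW (azimuth ≈ 252°).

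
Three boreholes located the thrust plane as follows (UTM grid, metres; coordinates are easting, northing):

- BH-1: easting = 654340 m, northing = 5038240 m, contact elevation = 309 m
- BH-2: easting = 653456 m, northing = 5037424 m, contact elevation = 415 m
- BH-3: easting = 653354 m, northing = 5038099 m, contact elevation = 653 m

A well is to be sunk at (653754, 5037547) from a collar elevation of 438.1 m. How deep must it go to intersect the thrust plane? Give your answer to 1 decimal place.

103.5 m

Let the plane be z = a·easting + b·northing + c.
BH-2−BH-1: −884a − 816b = 106;  BH-3−BH-1: −986a − 141b = 344.
Solving gives a = −0.390859674, b = 0.293529353.
Then c = 309 − a·654340 − b·5038240 = −1222807.21.
At (653754, 5037547): z_contact = −255526.08 + 1478667.91 − 1222807.21 = 334.63 m.
Depth below ground = 438.1 − 334.63 = 103.5 m.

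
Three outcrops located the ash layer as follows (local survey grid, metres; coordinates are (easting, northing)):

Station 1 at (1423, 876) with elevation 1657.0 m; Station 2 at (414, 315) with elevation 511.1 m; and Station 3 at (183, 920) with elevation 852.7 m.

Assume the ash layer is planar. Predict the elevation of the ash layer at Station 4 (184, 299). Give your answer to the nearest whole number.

342 m

Let the plane be z = a·E + b·N + c.
Station 2−Station 1: −1009a − 561b = −1145.9;  Station 3−Station 1: −1240a + 44b = −804.3.
Solving gives a = 0.67785, b = 0.82344.
Then c = 1657 − a·1423 − b·876 = −28.91.
At (184, 299): z = 124.7 + 246.2 − 28.91 = 342.0 m.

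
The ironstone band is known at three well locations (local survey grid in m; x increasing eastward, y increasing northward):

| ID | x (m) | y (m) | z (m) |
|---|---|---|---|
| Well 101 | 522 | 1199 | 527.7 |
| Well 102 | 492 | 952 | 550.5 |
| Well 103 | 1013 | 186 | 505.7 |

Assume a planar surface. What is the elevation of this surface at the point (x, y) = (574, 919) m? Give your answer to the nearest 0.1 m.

Two edge vectors: Well 101→Well 102 = (-30, -247, 22.8), Well 101→Well 103 = (491, -1013, -22).
Normal n = (Well 101→Well 102) × (Well 101→Well 103) = (28530.4, 10534.8, 151667).
So ∂z/∂x = −n_x/n_z = −0.188112 and ∂z/∂y = −n_y/n_z = −0.069460.
Intercept c from Well 101: 527.7 + 98.19 + 83.28 = 709.18.
At (574, 919): z = −108.0 − 63.8 + 709.18 = 537.4 m.

537.4 m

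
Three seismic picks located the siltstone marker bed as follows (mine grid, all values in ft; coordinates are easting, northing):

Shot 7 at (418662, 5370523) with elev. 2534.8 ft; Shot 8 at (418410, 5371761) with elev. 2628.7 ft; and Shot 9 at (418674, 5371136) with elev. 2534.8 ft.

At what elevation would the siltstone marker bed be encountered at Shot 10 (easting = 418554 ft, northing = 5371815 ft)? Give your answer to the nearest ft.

Two edge vectors: Shot 7→Shot 8 = (-252, 1238, 93.9), Shot 7→Shot 9 = (12, 613, 0).
Normal n = (Shot 7→Shot 8) × (Shot 7→Shot 9) = (-57560.7, 1126.8, -169332).
So ∂z/∂easting = −n_x/n_z = −0.33992807 and ∂z/∂northing = −n_y/n_z = 0.00665438.
Intercept c from Shot 7: 2534.8 + 142314.97 − 35737.52 = 109112.25.
At (418554, 5371815): z = −142278.3 + 35746.1 + 109112.25 = 2580.1 ft.

2580 ft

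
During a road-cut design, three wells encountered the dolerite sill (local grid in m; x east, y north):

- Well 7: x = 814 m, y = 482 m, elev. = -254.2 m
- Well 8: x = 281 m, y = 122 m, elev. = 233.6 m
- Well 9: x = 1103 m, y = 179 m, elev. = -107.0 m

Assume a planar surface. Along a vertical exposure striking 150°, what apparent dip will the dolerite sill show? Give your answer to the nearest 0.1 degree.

Two edge vectors: Well 7→Well 8 = (-533, -360, 487.8), Well 7→Well 9 = (289, -303, 147.2).
Normal n = (Well 7→Well 8) × (Well 7→Well 9) = (94811.4, 219431.8, 265539).
So ∂z/∂x = −n_x/n_z = −0.35705 and ∂z/∂y = −n_y/n_z = −0.82636.
Unit vector along 150° is (sin 150°, cos 150°) = (0.5000, -0.8660).
Slope in that direction = a·(0.5000) + b·(-0.8660) = 0.53713.
Apparent dip = arctan|0.53713| = 28.2° (true dip is 42.0°, so apparent ≤ true as expected).

28.2°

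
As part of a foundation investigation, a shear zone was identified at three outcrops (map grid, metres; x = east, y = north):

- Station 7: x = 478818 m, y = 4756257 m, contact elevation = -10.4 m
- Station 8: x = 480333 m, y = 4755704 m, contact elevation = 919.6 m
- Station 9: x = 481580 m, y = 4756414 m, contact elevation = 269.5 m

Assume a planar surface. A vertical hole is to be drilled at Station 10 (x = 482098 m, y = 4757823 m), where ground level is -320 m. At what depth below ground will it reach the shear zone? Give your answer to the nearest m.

Two edge vectors: Station 7→Station 8 = (1515, -553, 930), Station 7→Station 9 = (2762, 157, 279.9).
Normal n = (Station 7→Station 8) × (Station 7→Station 9) = (-300794.7, 2144611.5, 1765241).
So ∂z/∂x = −n_x/n_z = 0.17039866 and ∂z/∂y = −n_y/n_z = −1.21491145.
Intercept c from Station 7: -10.4 − 81589.95 + 5778431.08 = 5696830.74.
At (482098, 4757823): z_contact = 82148.9 − 5780333.6 + 5696830.74 = -1354.0 m.
Depth below ground = -320 − (-1354.0) = 1034 m.

1034 m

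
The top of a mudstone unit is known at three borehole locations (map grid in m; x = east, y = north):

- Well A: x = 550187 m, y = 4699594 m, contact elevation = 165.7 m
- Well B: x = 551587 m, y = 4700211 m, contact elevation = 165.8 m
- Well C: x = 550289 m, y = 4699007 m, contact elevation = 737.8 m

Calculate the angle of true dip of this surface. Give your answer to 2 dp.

Two edge vectors: Well A→Well B = (1400, 617, 0.1), Well A→Well C = (102, -587, 572.1).
Normal n = (Well A→Well B) × (Well A→Well C) = (353044.4, -800929.8, -884734).
So ∂z/∂x = −n_x/n_z = 0.39904 and ∂z/∂y = −n_y/n_z = −0.90528.
Gradient magnitude |∇z| = √(a² + b²) = √(0.15923 + 0.81953) = 0.98932.
True dip = arctan(0.98932) = 44.69°, dipping toward NNW (azimuth ≈ 336°).

44.69°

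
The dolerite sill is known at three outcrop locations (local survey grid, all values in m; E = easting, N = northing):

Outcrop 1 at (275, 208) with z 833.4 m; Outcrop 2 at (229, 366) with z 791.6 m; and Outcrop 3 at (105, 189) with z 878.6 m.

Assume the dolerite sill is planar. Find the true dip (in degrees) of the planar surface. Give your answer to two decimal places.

21.93°

Let the plane be z = a·E + b·N + c.
Outcrop 2−Outcrop 1: −46a + 158b = −41.8;  Outcrop 3−Outcrop 1: −170a − 19b = 45.2.
Solving gives a = −0.22887, b = −0.33119.
Gradient magnitude |∇z| = √(a² + b²) = √(0.05238 + 0.10969) = 0.40257.
True dip = arctan(0.40257) = 21.93°, dipping toward NE (azimuth ≈ 035°).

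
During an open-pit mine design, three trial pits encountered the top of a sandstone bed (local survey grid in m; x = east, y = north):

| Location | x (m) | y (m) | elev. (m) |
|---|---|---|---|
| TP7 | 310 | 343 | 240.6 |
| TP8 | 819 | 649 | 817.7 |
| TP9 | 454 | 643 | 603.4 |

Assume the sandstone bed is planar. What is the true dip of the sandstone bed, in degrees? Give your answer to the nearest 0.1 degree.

47.6°

Let the plane be z = a·x + b·y + c.
TP8−TP7: 509a + 306b = 577.1;  TP9−TP7: 144a + 300b = 362.8.
Solving gives a = 0.57176, b = 0.93489.
Gradient magnitude |∇z| = √(a² + b²) = √(0.32690 + 0.87402) = 1.09587.
True dip = arctan(1.09587) = 47.6°, dipping toward SSW (azimuth ≈ 211°).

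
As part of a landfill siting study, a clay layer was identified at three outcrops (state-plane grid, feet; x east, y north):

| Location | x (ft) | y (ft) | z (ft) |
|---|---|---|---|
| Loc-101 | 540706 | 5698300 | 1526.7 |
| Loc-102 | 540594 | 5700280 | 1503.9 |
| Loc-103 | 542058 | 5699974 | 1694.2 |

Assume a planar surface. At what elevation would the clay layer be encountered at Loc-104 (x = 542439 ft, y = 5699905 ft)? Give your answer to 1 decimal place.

Two edge vectors: Loc-101→Loc-102 = (-112, 1980, -22.8), Loc-101→Loc-103 = (1352, 1674, 167.5).
Normal n = (Loc-101→Loc-102) × (Loc-101→Loc-103) = (369817.2, -12065.6, -2864448).
So ∂z/∂x = −n_x/n_z = 0.129105922 and ∂z/∂y = −n_y/n_z = −0.004212190.
Intercept c from Loc-101: 1526.7 − 69808.35 + 24002.32 = −44279.32.
At (542439, 5699905): z = 70032.1 − 24009.1 − 44279.32 = 1743.7 ft.

1743.7 ft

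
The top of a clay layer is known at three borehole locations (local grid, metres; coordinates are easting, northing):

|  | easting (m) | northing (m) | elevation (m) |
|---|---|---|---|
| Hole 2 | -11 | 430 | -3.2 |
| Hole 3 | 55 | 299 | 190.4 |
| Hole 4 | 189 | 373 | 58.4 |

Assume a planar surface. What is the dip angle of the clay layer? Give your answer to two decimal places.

Let the plane be z = a·easting + b·northing + c.
Hole 3−Hole 2: 66a − 131b = 193.6;  Hole 4−Hole 2: 200a − 57b = 61.6.
Solving gives a = −0.13217, b = −1.54445.
Gradient magnitude |∇z| = √(a² + b²) = √(0.01747 + 2.38533) = 1.55010.
True dip = arctan(1.55010) = 57.17°, dipping toward N (azimuth ≈ 005°).

57.17°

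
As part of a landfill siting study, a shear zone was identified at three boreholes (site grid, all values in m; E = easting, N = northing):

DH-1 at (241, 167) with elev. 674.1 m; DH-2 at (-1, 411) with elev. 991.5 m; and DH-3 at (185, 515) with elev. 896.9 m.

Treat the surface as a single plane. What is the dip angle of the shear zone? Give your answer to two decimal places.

Two edge vectors: DH-1→DH-2 = (-242, 244, 317.4), DH-1→DH-3 = (-56, 348, 222.8).
Normal n = (DH-1→DH-2) × (DH-1→DH-3) = (-56092, 36143.2, -70552).
So ∂z/∂E = −n_x/n_z = −0.79504 and ∂z/∂N = −n_y/n_z = 0.51229.
Gradient magnitude |∇z| = √(a² + b²) = √(0.63210 + 0.26244) = 0.94580.
True dip = arctan(0.94580) = 43.40°, dipping toward ESE (azimuth ≈ 123°).

43.40°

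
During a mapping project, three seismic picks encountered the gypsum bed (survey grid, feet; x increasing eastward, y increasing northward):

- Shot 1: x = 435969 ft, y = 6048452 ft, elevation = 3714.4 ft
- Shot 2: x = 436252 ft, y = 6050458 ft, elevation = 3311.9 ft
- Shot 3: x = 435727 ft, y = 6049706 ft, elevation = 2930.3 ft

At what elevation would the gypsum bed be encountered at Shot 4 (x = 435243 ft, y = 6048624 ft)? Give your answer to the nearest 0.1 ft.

Let the plane be z = a·x + b·y + c.
Shot 2−Shot 1: 283a + 2006b = −402.5;  Shot 3−Shot 1: −242a + 1254b = −784.1.
Solving gives a = 1.271125053, b = −0.379974272.
Then c = 3714.4 − a·435969 − b·6048452 = 1747799.43.
At (435243, 6048624): z = 553248.3 − 2298321.5 + 1747799.43 = 2726.2 ft.

2726.2 ft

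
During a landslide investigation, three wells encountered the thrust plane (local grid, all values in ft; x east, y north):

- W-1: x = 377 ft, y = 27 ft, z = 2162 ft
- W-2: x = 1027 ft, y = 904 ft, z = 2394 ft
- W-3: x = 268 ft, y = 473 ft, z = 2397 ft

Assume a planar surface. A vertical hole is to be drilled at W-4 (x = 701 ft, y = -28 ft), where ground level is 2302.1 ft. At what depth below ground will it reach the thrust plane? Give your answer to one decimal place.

Let the plane be z = a·x + b·y + c.
W-2−W-1: 650a + 877b = 232;  W-3−W-1: −109a + 446b = 235.
Solving gives a = −0.266212, b = 0.461845.
Then c = 2162 − a·377 − b·27 = 2249.89.
At (701, -28): z_contact = −186.61 − 12.93 + 2249.89 = 2050.35 ft.
Depth below ground = 2302.1 − 2050.35 = 251.8 ft.

251.8 ft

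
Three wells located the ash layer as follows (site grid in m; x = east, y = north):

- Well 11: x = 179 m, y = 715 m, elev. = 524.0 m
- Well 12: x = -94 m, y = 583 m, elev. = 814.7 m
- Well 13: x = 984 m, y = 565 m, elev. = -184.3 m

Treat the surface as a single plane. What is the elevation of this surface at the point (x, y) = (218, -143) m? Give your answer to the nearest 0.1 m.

Two edge vectors: Well 11→Well 12 = (-273, -132, 290.7), Well 11→Well 13 = (805, -150, -708.3).
Normal n = (Well 11→Well 12) × (Well 11→Well 13) = (137100.6, 40647.6, 147210).
So ∂z/∂x = −n_x/n_z = −0.93133 and ∂z/∂y = −n_y/n_z = −0.27612.
Intercept c from Well 11: 524 + 166.71 + 197.43 = 888.13.
At (218, -143): z = −203.0 + 39.5 + 888.13 = 724.6 m.

724.6 m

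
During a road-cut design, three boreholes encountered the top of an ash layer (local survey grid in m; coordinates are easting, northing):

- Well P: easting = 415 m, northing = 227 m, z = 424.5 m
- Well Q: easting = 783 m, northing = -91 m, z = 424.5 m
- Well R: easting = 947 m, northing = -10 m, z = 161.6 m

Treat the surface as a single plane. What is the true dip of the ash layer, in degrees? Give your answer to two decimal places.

Let the plane be z = a·easting + b·northing + c.
Well Q−Well P: 368a − 318b = 0;  Well R−Well P: 532a − 237b = −262.9.
Solving gives a = −1.02004, b = −1.18042.
Gradient magnitude |∇z| = √(a² + b²) = √(1.04047 + 1.39339) = 1.56009.
True dip = arctan(1.56009) = 57.34°, dipping toward NE (azimuth ≈ 041°).

57.34°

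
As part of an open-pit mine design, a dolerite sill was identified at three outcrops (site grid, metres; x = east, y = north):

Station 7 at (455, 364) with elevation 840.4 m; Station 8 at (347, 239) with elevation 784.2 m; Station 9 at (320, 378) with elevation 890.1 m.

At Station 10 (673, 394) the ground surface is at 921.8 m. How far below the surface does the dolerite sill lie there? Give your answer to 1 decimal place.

Two edge vectors: Station 7→Station 8 = (-108, -125, -56.2), Station 7→Station 9 = (-135, 14, 49.7).
Normal n = (Station 7→Station 8) × (Station 7→Station 9) = (-5425.7, 12954.6, -18387).
So ∂z/∂x = −n_x/n_z = −0.29508 and ∂z/∂y = −n_y/n_z = 0.70455.
Intercept c from Station 7: 840.4 + 134.26 − 256.46 = 718.21.
At (673, 394): z_contact = −198.59 + 277.59 + 718.21 = 797.21 m.
Depth below ground = 921.8 − 797.21 = 124.6 m.

124.6 m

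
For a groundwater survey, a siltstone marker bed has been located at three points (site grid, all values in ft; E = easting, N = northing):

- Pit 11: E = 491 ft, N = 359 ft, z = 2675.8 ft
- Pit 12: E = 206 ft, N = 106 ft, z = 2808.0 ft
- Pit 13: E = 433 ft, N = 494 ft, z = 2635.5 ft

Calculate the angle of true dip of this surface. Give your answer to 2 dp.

Two edge vectors: Pit 11→Pit 12 = (-285, -253, 132.2), Pit 11→Pit 13 = (-58, 135, -40.3).
Normal n = (Pit 11→Pit 12) × (Pit 11→Pit 13) = (-7651.1, -19153.1, -53149).
So ∂z/∂E = −n_x/n_z = −0.14396 and ∂z/∂N = −n_y/n_z = −0.36037.
Gradient magnitude |∇z| = √(a² + b²) = √(0.02072 + 0.12986) = 0.38806.
True dip = arctan(0.38806) = 21.21°, dipping toward NNE (azimuth ≈ 022°).

21.21°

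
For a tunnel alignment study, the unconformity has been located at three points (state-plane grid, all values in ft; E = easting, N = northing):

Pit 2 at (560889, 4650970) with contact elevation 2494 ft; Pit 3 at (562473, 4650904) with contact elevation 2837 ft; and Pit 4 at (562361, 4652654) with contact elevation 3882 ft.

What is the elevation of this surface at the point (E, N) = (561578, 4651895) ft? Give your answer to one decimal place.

3227.5 ft

Two edge vectors: Pit 2→Pit 3 = (1584, -66, 343), Pit 2→Pit 4 = (1472, 1684, 1388).
Normal n = (Pit 2→Pit 3) × (Pit 2→Pit 4) = (-669220, -1693696, 2764608).
So ∂z/∂E = −n_x/n_z = 0.242066868 and ∂z/∂N = −n_y/n_z = 0.612635137.
Intercept c from Pit 2: 2494 − 135772.64 − 2849347.64 = −2982626.29.
At (561578, 4651895): z = 135939.4 + 2849914.3 − 2982626.29 = 3227.5 ft.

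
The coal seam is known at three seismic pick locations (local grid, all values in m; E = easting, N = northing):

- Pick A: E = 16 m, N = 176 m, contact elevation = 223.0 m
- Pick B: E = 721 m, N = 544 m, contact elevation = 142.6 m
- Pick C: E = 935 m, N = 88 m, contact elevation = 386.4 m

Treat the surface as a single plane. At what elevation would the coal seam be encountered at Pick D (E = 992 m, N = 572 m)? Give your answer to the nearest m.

Let the plane be z = a·E + b·N + c.
Pick B−Pick A: 705a + 368b = −80.4;  Pick C−Pick A: 919a − 88b = 163.4.
Solving gives a = 0.13256, b = −0.47244.
Then c = 223 − a·16 − b·176 = 304.03.
At (992, 572): z = 131.5 − 270.2 + 304.03 = 165.3 m.

165 m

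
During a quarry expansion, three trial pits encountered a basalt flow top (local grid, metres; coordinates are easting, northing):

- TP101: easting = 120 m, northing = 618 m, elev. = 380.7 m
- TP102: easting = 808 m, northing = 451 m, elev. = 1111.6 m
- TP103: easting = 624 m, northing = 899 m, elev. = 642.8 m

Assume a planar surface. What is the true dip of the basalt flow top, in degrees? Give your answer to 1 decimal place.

Two edge vectors: TP101→TP102 = (688, -167, 730.9), TP101→TP103 = (504, 281, 262.1).
Normal n = (TP101→TP102) × (TP101→TP103) = (-249153.6, 188048.8, 277496).
So ∂z/∂easting = −n_x/n_z = 0.89786 and ∂z/∂northing = −n_y/n_z = −0.67766.
Gradient magnitude |∇z| = √(a² + b²) = √(0.80616 + 0.45923) = 1.12489.
True dip = arctan(1.12489) = 48.4°, dipping toward NW (azimuth ≈ 307°).

48.4°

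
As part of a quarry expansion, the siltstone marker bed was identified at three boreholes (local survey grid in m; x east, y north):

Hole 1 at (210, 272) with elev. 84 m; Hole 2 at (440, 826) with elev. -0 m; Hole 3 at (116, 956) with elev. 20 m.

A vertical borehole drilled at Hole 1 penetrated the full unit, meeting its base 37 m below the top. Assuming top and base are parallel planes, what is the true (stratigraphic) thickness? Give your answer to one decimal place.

Let the plane be z = a·x + b·y + c.
Hole 2−Hole 1: 230a + 554b = −84;  Hole 3−Hole 1: −94a + 684b = −64.
Solving gives a = −0.10506, b = −0.10801.
|∇z| = √(a²+b²) = 0.15068, so dip δ = arctan(0.15068) = 8.57°.
True thickness = vertical thickness × cos δ = 37 × cos 8.57° = 36.6 m.

36.6 m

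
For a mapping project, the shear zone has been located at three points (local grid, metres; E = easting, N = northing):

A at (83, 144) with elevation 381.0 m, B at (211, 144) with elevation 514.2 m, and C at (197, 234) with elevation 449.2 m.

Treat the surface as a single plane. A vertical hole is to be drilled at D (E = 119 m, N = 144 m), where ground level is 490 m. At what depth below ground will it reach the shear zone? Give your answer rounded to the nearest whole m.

72 m

Two edge vectors: A→B = (128, 0, 133.2), A→C = (114, 90, 68.2).
Normal n = (A→B) × (A→C) = (-11988, 6455.2, 11520).
So ∂z/∂E = −n_x/n_z = 1.04063 and ∂z/∂N = −n_y/n_z = −0.56035.
Intercept c from A: 381 − 86.37 + 80.69 = 375.32.
At (119, 144): z_contact = 123.8 − 80.7 + 375.32 = 418.5 m.
Depth below ground = 490 − 418.5 = 72 m.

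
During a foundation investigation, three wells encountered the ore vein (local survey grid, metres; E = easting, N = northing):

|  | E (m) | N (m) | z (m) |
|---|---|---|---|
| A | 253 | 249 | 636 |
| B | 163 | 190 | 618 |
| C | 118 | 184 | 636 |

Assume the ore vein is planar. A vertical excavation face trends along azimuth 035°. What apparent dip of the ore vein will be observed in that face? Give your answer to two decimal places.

Two edge vectors: A→B = (-90, -59, -18), A→C = (-135, -65, 0).
Normal n = (A→B) × (A→C) = (-1170, 2430, -2115).
So ∂z/∂E = −n_x/n_z = −0.55319 and ∂z/∂N = −n_y/n_z = 1.14894.
Unit vector along 035° is (sin 35°, cos 35°) = (0.5736, 0.8192).
Slope in that direction = a·(0.5736) + b·(0.8192) = 0.62386.
Apparent dip = arctan|0.62386| = 31.96° (true dip is 51.9°, so apparent ≤ true as expected).

31.96°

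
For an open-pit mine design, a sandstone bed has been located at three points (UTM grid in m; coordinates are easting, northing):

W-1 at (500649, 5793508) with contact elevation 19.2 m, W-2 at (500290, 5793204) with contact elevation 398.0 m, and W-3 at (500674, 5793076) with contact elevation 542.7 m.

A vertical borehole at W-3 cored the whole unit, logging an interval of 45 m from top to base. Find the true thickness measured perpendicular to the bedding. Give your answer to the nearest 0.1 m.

28.6 m

Let the plane be z = a·easting + b·northing + c.
W-2−W-1: −359a − 304b = 378.8;  W-3−W-1: 25a − 432b = 523.5.
Solving gives a = −0.02765, b = −1.21341.
|∇z| = √(a²+b²) = 1.21372, so dip δ = arctan(1.21372) = 50.51°.
True thickness = vertical thickness × cos δ = 45 × cos 50.51° = 28.6 m.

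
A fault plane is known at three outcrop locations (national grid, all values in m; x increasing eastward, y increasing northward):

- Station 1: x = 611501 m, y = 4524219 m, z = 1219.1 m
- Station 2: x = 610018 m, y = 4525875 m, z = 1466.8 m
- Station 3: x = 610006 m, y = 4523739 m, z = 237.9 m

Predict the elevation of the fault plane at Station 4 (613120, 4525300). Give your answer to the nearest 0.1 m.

Two edge vectors: Station 1→Station 2 = (-1483, 1656, 247.7), Station 1→Station 3 = (-1495, -480, -981.2).
Normal n = (Station 1→Station 2) × (Station 1→Station 3) = (-1505971.2, -1825431.1, 3187560).
So ∂z/∂x = −n_x/n_z = 0.472452660 and ∂z/∂y = −n_y/n_z = 0.572673487.
Intercept c from Station 1: 1219.1 − 288905.27 − 2590900.27 = −2878586.44.
At (613120, 4525300): z = 289670.2 + 2591519.3 − 2878586.44 = 2603.1 m.

2603.1 m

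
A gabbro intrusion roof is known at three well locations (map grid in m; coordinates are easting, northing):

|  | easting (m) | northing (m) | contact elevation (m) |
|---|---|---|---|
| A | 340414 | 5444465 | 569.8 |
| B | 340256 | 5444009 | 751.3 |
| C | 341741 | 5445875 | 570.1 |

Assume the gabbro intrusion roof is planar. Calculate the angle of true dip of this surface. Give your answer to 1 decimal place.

42.6°

Let the plane be z = a·easting + b·northing + c.
B−A: −158a − 456b = 181.5;  C−A: 1327a + 1410b = 0.3.
Solving gives a = 0.66971, b = −0.63008.
Gradient magnitude |∇z| = √(a² + b²) = √(0.44851 + 0.39699) = 0.91951.
True dip = arctan(0.91951) = 42.6°, dipping toward NW (azimuth ≈ 313°).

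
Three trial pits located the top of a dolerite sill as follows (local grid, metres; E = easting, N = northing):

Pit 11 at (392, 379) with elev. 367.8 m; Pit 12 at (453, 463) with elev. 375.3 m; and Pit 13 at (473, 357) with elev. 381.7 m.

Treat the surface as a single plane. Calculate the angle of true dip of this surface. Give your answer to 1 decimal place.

Let the plane be z = a·E + b·N + c.
Pit 12−Pit 11: 61a + 84b = 7.5;  Pit 13−Pit 11: 81a − 22b = 13.9.
Solving gives a = 0.16359, b = −0.02951.
Gradient magnitude |∇z| = √(a² + b²) = √(0.02676 + 0.00087) = 0.16623.
True dip = arctan(0.16623) = 9.4°, dipping toward W (azimuth ≈ 280°).

9.4°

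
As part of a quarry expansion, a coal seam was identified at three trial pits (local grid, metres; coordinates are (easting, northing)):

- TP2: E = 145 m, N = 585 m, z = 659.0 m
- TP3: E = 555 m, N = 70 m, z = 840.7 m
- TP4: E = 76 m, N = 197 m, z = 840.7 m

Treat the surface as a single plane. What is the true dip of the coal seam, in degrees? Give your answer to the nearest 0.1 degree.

Two edge vectors: TP2→TP3 = (410, -515, 181.7), TP2→TP4 = (-69, -388, 181.7).
Normal n = (TP2→TP3) × (TP2→TP4) = (-23075.9, -87034.3, -194615).
So ∂z/∂E = −n_x/n_z = −0.11857 and ∂z/∂N = −n_y/n_z = −0.44721.
Gradient magnitude |∇z| = √(a² + b²) = √(0.01406 + 0.20000) = 0.46266.
True dip = arctan(0.46266) = 24.8°, dipping toward NNE (azimuth ≈ 015°).

24.8°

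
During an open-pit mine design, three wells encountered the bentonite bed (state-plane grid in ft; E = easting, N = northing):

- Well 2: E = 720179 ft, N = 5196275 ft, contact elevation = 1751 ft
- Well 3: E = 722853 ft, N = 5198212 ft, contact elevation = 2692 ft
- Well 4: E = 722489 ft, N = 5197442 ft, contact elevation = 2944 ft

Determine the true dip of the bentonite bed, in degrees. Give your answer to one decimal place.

49.4°

Two edge vectors: Well 2→Well 3 = (2674, 1937, 941), Well 2→Well 4 = (2310, 1167, 1193).
Normal n = (Well 2→Well 3) × (Well 2→Well 4) = (1212694, -1016372, -1353912).
So ∂z/∂E = −n_x/n_z = 0.89570 and ∂z/∂N = −n_y/n_z = −0.75069.
Gradient magnitude |∇z| = √(a² + b²) = √(0.80227 + 0.56354) = 1.16868.
True dip = arctan(1.16868) = 49.4°, dipping toward NW (azimuth ≈ 310°).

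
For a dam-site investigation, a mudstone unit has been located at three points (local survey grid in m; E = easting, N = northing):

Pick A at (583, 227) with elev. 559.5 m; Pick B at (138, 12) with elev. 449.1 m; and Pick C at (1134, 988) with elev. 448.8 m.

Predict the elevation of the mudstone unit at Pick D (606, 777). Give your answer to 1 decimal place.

Let the plane be z = a·E + b·N + c.
Pick B−Pick A: −445a − 215b = −110.4;  Pick C−Pick A: 551a + 761b = −110.7.
Solving gives a = 0.489667, b = −0.500009.
Then c = 559.5 − a·583 − b·227 = 387.53.
At (606, 777): z = 296.7 − 388.5 + 387.53 = 295.8 m.

295.8 m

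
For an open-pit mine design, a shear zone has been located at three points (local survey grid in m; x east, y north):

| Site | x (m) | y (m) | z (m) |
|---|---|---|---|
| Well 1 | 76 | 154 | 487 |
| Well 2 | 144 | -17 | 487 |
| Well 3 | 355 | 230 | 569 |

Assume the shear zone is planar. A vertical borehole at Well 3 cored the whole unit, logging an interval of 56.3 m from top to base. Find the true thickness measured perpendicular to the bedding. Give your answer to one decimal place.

54.1 m

Let the plane be z = a·x + b·y + c.
Well 2−Well 1: 68a − 171b = 0;  Well 3−Well 1: 279a + 76b = 82.
Solving gives a = 0.26518, b = 0.10545.
|∇z| = √(a²+b²) = 0.28538, so dip δ = arctan(0.28538) = 15.93°.
True thickness = vertical thickness × cos δ = 56.3 × cos 15.93° = 54.1 m.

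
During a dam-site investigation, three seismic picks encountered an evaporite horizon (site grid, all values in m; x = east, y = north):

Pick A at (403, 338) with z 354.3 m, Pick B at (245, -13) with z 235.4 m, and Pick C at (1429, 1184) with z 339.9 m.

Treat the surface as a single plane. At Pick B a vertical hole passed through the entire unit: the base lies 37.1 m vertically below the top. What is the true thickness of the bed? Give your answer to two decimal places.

Let the plane be z = a·x + b·y + c.
Pick B−Pick A: −158a − 351b = −118.9;  Pick C−Pick A: 1026a + 846b = −14.4.
Solving gives a = −0.46651, b = 0.54874.
|∇z| = √(a²+b²) = 0.72024, so dip δ = arctan(0.72024) = 35.76°.
True thickness = vertical thickness × cos δ = 37.1 × cos 35.76° = 30.10 m.

30.10 m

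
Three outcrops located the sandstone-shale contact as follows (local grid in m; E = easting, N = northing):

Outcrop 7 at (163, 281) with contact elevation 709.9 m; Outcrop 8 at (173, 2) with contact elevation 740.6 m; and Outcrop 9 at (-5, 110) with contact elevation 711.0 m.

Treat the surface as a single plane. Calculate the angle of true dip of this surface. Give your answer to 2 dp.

Two edge vectors: Outcrop 7→Outcrop 8 = (10, -279, 30.7), Outcrop 7→Outcrop 9 = (-168, -171, 1.1).
Normal n = (Outcrop 7→Outcrop 8) × (Outcrop 7→Outcrop 9) = (4942.8, -5168.6, -48582).
So ∂z/∂E = −n_x/n_z = 0.10174 and ∂z/∂N = −n_y/n_z = −0.10639.
Gradient magnitude |∇z| = √(a² + b²) = √(0.01035 + 0.01132) = 0.14721.
True dip = arctan(0.14721) = 8.37°, dipping toward NW (azimuth ≈ 316°).

8.37°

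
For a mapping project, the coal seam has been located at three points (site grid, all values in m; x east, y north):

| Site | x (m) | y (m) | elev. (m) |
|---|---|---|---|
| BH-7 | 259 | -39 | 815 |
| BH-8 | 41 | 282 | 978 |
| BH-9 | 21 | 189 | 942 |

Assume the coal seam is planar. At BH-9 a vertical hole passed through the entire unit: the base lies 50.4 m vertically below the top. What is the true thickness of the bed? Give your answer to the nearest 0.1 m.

Two edge vectors: BH-7→BH-8 = (-218, 321, 163), BH-7→BH-9 = (-238, 228, 127).
Normal n = (BH-7→BH-8) × (BH-7→BH-9) = (3603, -11108, 26694).
So ∂z/∂x = −n_x/n_z = −0.13497 and ∂z/∂y = −n_y/n_z = 0.41612.
|∇z| = √(a²+b²) = 0.43747, so dip δ = arctan(0.43747) = 23.63°.
True thickness = vertical thickness × cos δ = 50.4 × cos 23.63° = 46.2 m.

46.2 m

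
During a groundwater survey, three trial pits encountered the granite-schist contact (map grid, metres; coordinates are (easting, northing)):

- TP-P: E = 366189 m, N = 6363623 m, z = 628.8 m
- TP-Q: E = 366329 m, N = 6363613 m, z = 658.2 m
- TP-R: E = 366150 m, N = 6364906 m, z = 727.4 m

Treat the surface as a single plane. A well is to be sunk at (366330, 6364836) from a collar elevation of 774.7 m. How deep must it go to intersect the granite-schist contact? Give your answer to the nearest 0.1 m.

14.3 m

Two edge vectors: TP-P→TP-Q = (140, -10, 29.4), TP-P→TP-R = (-39, 1283, 98.6).
Normal n = (TP-P→TP-Q) × (TP-P→TP-R) = (-38706.2, -14950.6, 179230).
So ∂z/∂E = −n_x/n_z = 0.215958266 and ∂z/∂N = −n_y/n_z = 0.083415723.
Intercept c from TP-P: 628.8 − 79081.54 − 530826.21 = −609278.95.
At (366330, 6364836): z_contact = 79111.99 + 530927.40 − 609278.95 = 760.43 m.
Depth below ground = 774.7 − 760.43 = 14.3 m.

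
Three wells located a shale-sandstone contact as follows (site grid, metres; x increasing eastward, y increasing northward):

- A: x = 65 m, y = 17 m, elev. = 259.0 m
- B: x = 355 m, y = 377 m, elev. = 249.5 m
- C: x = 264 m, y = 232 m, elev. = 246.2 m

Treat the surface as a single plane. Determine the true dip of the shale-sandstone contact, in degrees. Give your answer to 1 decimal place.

18.7°

Let the plane be z = a·x + b·y + c.
B−A: 290a + 360b = −9.5;  C−A: 199a + 215b = −12.8.
Solving gives a = −0.27616, b = 0.19607.
Gradient magnitude |∇z| = √(a² + b²) = √(0.07626 + 0.03844) = 0.33868.
True dip = arctan(0.33868) = 18.7°, dipping toward SE (azimuth ≈ 125°).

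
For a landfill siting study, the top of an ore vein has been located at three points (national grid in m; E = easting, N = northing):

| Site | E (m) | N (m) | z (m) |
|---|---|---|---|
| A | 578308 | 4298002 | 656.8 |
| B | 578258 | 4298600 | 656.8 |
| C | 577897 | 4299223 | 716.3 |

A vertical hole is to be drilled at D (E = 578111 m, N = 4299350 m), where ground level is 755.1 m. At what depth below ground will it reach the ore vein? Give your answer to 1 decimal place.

82.1 m

Two edge vectors: A→B = (-50, 598, 0), A→C = (-411, 1221, 59.5).
Normal n = (A→B) × (A→C) = (35581, 2975, 184728).
So ∂z/∂E = −n_x/n_z = −0.192612923 and ∂z/∂N = −n_y/n_z = −0.016104759.
Intercept c from A: 656.8 + 111389.59 + 69218.29 = 181264.68.
At (578111, 4299350): z_contact = −111351.65 − 69240.00 + 181264.68 = 673.04 m.
Depth below ground = 755.1 − 673.04 = 82.1 m.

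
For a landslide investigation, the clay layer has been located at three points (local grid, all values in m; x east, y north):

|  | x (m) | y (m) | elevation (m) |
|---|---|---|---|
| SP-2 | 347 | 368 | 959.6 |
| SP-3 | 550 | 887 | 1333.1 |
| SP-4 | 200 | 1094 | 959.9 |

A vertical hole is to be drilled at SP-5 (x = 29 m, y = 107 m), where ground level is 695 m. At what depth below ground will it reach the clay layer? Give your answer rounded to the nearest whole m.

Let the plane be z = a·x + b·y + c.
SP-3−SP-2: 203a + 519b = 373.5;  SP-4−SP-2: −147a + 726b = 0.3.
Solving gives a = 1.21162, b = 0.24574.
Then c = 959.6 − a·347 − b·368 = 448.73.
At (29, 107): z_contact = 35.1 + 26.3 + 448.73 = 510.2 m.
Depth below ground = 695 − 510.2 = 185 m.

185 m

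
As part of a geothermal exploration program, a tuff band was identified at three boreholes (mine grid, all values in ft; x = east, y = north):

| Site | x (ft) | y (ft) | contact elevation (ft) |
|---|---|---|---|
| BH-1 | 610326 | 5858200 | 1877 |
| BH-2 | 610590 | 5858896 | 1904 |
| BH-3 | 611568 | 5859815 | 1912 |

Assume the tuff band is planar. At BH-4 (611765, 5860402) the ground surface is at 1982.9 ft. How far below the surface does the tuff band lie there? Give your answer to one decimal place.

47.0 ft

Two edge vectors: BH-1→BH-2 = (264, 696, 27), BH-1→BH-3 = (1242, 1615, 35).
Normal n = (BH-1→BH-2) × (BH-1→BH-3) = (-19245, 24294, -438072).
So ∂z/∂x = −n_x/n_z = −0.043931135 and ∂z/∂y = −n_y/n_z = 0.055456637.
Intercept c from BH-1: 1877 + 26812.31 − 324876.07 = −296186.76.
At (611765, 5860402): z_contact = −26875.53 + 324998.19 − 296186.76 = 1935.90 ft.
Depth below ground = 1982.9 − 1935.90 = 47.0 ft.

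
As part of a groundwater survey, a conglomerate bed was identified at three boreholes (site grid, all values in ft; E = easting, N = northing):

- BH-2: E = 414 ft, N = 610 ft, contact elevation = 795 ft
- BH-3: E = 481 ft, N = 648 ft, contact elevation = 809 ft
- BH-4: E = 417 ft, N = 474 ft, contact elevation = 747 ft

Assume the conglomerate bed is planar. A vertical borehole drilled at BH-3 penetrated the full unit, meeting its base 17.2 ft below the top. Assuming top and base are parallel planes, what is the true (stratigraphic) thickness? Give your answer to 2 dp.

16.22 ft

Two edge vectors: BH-2→BH-3 = (67, 38, 14), BH-2→BH-4 = (3, -136, -48).
Normal n = (BH-2→BH-3) × (BH-2→BH-4) = (80, 3258, -9226).
So ∂z/∂E = −n_x/n_z = 0.00867 and ∂z/∂N = −n_y/n_z = 0.35313.
|∇z| = √(a²+b²) = 0.35324, so dip δ = arctan(0.35324) = 19.46°.
True thickness = vertical thickness × cos δ = 17.2 × cos 19.46° = 16.22 ft.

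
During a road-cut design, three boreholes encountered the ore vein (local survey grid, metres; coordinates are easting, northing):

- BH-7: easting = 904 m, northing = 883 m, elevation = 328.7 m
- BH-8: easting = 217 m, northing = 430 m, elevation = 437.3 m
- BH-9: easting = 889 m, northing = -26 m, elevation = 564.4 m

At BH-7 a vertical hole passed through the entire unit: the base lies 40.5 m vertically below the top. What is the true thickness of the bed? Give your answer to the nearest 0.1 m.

39.2 m

Two edge vectors: BH-7→BH-8 = (-687, -453, 108.6), BH-7→BH-9 = (-15, -909, 235.7).
Normal n = (BH-7→BH-8) × (BH-7→BH-9) = (-8054.7, 160296.9, 617688).
So ∂z/∂easting = −n_x/n_z = 0.01304 and ∂z/∂northing = −n_y/n_z = −0.25951.
|∇z| = √(a²+b²) = 0.25984, so dip δ = arctan(0.25984) = 14.57°.
True thickness = vertical thickness × cos δ = 40.5 × cos 14.57° = 39.2 m.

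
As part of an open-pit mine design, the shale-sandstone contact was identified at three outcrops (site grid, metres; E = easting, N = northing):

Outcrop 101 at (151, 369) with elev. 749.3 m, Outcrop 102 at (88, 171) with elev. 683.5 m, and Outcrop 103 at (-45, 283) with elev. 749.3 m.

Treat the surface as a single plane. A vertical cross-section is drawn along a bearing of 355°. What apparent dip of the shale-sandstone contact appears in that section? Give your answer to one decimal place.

Two edge vectors: Outcrop 101→Outcrop 102 = (-63, -198, -65.8), Outcrop 101→Outcrop 103 = (-196, -86, 0).
Normal n = (Outcrop 101→Outcrop 102) × (Outcrop 101→Outcrop 103) = (-5658.8, 12896.8, -33390).
So ∂z/∂E = −n_x/n_z = −0.16948 and ∂z/∂N = −n_y/n_z = 0.38625.
Unit vector along 355° is (sin 355°, cos 355°) = (-0.0872, 0.9962).
Slope in that direction = a·(-0.0872) + b·(0.9962) = 0.39955.
Apparent dip = arctan|0.39955| = 21.8° (true dip is 22.9°, so apparent ≤ true as expected).

21.8°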